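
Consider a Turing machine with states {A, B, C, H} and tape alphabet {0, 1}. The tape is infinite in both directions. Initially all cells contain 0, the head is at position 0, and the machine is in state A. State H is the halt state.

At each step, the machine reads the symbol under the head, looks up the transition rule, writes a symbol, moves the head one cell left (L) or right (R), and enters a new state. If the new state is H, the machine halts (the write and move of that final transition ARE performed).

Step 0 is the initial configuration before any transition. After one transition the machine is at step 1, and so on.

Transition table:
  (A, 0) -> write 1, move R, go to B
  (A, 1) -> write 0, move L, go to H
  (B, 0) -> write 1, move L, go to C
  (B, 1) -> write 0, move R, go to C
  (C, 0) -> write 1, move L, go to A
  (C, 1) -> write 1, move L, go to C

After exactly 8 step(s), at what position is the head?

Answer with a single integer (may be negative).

Answer: -2

Derivation:
Step 1: in state A at pos 0, read 0 -> (A,0)->write 1,move R,goto B. Now: state=B, head=1, tape[-1..2]=0100 (head:   ^)
Step 2: in state B at pos 1, read 0 -> (B,0)->write 1,move L,goto C. Now: state=C, head=0, tape[-1..2]=0110 (head:  ^)
Step 3: in state C at pos 0, read 1 -> (C,1)->write 1,move L,goto C. Now: state=C, head=-1, tape[-2..2]=00110 (head:  ^)
Step 4: in state C at pos -1, read 0 -> (C,0)->write 1,move L,goto A. Now: state=A, head=-2, tape[-3..2]=001110 (head:  ^)
Step 5: in state A at pos -2, read 0 -> (A,0)->write 1,move R,goto B. Now: state=B, head=-1, tape[-3..2]=011110 (head:   ^)
Step 6: in state B at pos -1, read 1 -> (B,1)->write 0,move R,goto C. Now: state=C, head=0, tape[-3..2]=010110 (head:    ^)
Step 7: in state C at pos 0, read 1 -> (C,1)->write 1,move L,goto C. Now: state=C, head=-1, tape[-3..2]=010110 (head:   ^)
Step 8: in state C at pos -1, read 0 -> (C,0)->write 1,move L,goto A. Now: state=A, head=-2, tape[-3..2]=011110 (head:  ^)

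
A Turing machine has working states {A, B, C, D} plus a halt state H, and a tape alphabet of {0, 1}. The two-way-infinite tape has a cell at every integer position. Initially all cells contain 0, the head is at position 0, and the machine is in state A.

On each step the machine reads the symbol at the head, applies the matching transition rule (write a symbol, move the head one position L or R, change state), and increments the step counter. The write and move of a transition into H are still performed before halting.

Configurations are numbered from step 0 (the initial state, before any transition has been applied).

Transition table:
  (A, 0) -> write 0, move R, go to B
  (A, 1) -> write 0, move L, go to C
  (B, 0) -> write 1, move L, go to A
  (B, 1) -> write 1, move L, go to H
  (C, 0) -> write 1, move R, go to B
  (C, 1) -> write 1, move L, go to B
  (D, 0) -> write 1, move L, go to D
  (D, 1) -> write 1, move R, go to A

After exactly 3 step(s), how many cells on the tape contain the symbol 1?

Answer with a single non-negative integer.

Step 1: in state A at pos 0, read 0 -> (A,0)->write 0,move R,goto B. Now: state=B, head=1, tape[-1..2]=0000 (head:   ^)
Step 2: in state B at pos 1, read 0 -> (B,0)->write 1,move L,goto A. Now: state=A, head=0, tape[-1..2]=0010 (head:  ^)
Step 3: in state A at pos 0, read 0 -> (A,0)->write 0,move R,goto B. Now: state=B, head=1, tape[-1..2]=0010 (head:   ^)
Cells containing 1 after step 3: {1} -> 1 cell(s)

Answer: 1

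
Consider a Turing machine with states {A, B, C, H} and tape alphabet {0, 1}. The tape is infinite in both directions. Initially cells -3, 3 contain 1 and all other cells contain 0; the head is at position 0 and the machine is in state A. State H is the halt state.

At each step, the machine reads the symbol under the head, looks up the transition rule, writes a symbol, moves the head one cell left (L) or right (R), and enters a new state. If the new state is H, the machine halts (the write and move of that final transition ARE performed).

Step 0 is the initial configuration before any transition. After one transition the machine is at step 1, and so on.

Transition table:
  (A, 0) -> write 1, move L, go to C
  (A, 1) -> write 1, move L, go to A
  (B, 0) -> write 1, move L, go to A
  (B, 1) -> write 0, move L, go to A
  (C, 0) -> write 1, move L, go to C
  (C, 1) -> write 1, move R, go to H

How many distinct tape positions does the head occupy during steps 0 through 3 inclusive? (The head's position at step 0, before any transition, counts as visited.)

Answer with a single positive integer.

Answer: 4

Derivation:
Step 1: in state A at pos 0, read 0 -> (A,0)->write 1,move L,goto C. Now: state=C, head=-1, tape[-4..4]=010010010 (head:    ^)
Step 2: in state C at pos -1, read 0 -> (C,0)->write 1,move L,goto C. Now: state=C, head=-2, tape[-4..4]=010110010 (head:   ^)
Step 3: in state C at pos -2, read 0 -> (C,0)->write 1,move L,goto C. Now: state=C, head=-3, tape[-4..4]=011110010 (head:  ^)
Head positions at steps 0..3: starting at 0, distinct positions visited = {-3, -2, -1, 0} -> 4 position(s)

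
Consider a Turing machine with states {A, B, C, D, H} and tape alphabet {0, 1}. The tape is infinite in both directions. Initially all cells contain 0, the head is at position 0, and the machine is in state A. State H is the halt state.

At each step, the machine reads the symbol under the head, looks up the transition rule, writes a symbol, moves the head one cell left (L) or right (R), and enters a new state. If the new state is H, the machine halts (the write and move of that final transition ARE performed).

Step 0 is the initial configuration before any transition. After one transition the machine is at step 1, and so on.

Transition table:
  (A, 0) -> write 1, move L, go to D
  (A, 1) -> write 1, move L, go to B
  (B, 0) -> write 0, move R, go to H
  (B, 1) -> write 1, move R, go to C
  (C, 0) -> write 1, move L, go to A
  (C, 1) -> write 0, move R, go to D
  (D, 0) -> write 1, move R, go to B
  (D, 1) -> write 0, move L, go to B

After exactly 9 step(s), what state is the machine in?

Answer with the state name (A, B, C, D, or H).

Answer: H

Derivation:
Step 1: in state A at pos 0, read 0 -> (A,0)->write 1,move L,goto D. Now: state=D, head=-1, tape[-2..1]=0010 (head:  ^)
Step 2: in state D at pos -1, read 0 -> (D,0)->write 1,move R,goto B. Now: state=B, head=0, tape[-2..1]=0110 (head:   ^)
Step 3: in state B at pos 0, read 1 -> (B,1)->write 1,move R,goto C. Now: state=C, head=1, tape[-2..2]=01100 (head:    ^)
Step 4: in state C at pos 1, read 0 -> (C,0)->write 1,move L,goto A. Now: state=A, head=0, tape[-2..2]=01110 (head:   ^)
Step 5: in state A at pos 0, read 1 -> (A,1)->write 1,move L,goto B. Now: state=B, head=-1, tape[-2..2]=01110 (head:  ^)
Step 6: in state B at pos -1, read 1 -> (B,1)->write 1,move R,goto C. Now: state=C, head=0, tape[-2..2]=01110 (head:   ^)
Step 7: in state C at pos 0, read 1 -> (C,1)->write 0,move R,goto D. Now: state=D, head=1, tape[-2..2]=01010 (head:    ^)
Step 8: in state D at pos 1, read 1 -> (D,1)->write 0,move L,goto B. Now: state=B, head=0, tape[-2..2]=01000 (head:   ^)
Step 9: in state B at pos 0, read 0 -> (B,0)->write 0,move R,goto H. Now: state=H, head=1, tape[-2..2]=01000 (head:    ^)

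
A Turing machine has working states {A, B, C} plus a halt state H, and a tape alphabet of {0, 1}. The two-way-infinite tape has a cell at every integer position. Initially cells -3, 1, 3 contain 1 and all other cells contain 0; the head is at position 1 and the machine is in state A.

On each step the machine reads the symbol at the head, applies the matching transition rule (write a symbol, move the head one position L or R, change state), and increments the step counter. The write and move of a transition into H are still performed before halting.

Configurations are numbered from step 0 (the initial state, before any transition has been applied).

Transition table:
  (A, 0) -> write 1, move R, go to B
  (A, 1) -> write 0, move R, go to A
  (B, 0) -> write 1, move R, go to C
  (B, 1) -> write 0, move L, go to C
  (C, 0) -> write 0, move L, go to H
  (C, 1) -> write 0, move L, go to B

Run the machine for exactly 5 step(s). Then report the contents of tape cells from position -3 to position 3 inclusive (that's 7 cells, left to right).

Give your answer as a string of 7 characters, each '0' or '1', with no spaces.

Step 1: in state A at pos 1, read 1 -> (A,1)->write 0,move R,goto A. Now: state=A, head=2, tape[-4..4]=010000010 (head:       ^)
Step 2: in state A at pos 2, read 0 -> (A,0)->write 1,move R,goto B. Now: state=B, head=3, tape[-4..4]=010000110 (head:        ^)
Step 3: in state B at pos 3, read 1 -> (B,1)->write 0,move L,goto C. Now: state=C, head=2, tape[-4..4]=010000100 (head:       ^)
Step 4: in state C at pos 2, read 1 -> (C,1)->write 0,move L,goto B. Now: state=B, head=1, tape[-4..4]=010000000 (head:      ^)
Step 5: in state B at pos 1, read 0 -> (B,0)->write 1,move R,goto C. Now: state=C, head=2, tape[-4..4]=010001000 (head:       ^)

Answer: 1000100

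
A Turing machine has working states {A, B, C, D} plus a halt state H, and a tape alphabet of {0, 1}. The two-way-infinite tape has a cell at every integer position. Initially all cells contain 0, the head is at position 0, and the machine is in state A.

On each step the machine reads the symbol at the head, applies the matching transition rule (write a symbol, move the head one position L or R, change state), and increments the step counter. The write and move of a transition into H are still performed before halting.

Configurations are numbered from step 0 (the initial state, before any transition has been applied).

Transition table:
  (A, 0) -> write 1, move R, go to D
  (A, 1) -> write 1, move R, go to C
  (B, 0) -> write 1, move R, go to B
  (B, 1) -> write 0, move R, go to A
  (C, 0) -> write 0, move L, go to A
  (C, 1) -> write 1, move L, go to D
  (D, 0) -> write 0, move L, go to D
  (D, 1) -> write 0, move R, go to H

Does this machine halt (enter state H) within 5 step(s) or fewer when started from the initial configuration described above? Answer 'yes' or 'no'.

Answer: yes

Derivation:
Step 1: in state A at pos 0, read 0 -> (A,0)->write 1,move R,goto D. Now: state=D, head=1, tape[-1..2]=0100 (head:   ^)
Step 2: in state D at pos 1, read 0 -> (D,0)->write 0,move L,goto D. Now: state=D, head=0, tape[-1..2]=0100 (head:  ^)
Step 3: in state D at pos 0, read 1 -> (D,1)->write 0,move R,goto H. Now: state=H, head=1, tape[-1..2]=0000 (head:   ^)
State H reached at step 3; 3 <= 5 -> yes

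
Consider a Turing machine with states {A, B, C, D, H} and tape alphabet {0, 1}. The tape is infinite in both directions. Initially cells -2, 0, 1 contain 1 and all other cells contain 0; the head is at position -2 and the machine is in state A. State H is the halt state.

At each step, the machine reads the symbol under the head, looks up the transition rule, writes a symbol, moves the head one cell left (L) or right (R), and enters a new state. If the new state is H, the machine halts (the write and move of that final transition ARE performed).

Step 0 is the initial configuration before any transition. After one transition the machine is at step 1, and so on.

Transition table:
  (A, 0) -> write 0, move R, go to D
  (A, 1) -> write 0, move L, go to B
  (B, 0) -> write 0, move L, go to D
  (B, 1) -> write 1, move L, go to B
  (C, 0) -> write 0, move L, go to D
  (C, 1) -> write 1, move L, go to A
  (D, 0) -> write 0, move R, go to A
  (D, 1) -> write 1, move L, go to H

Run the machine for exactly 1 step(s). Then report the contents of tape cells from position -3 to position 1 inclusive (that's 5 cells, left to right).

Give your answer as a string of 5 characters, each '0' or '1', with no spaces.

Step 1: in state A at pos -2, read 1 -> (A,1)->write 0,move L,goto B. Now: state=B, head=-3, tape[-4..2]=0000110 (head:  ^)

Answer: 00011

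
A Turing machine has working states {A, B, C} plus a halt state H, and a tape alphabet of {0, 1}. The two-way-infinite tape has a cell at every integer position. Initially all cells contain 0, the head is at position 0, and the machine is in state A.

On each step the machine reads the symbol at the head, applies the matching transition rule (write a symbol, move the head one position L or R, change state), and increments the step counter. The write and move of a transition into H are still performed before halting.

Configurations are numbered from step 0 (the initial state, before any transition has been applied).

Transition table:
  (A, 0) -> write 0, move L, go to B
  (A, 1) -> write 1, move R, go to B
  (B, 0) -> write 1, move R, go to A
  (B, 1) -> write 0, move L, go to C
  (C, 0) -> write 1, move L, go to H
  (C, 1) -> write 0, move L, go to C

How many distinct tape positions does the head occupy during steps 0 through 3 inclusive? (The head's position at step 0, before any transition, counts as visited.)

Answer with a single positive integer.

Answer: 2

Derivation:
Step 1: in state A at pos 0, read 0 -> (A,0)->write 0,move L,goto B. Now: state=B, head=-1, tape[-2..1]=0000 (head:  ^)
Step 2: in state B at pos -1, read 0 -> (B,0)->write 1,move R,goto A. Now: state=A, head=0, tape[-2..1]=0100 (head:   ^)
Step 3: in state A at pos 0, read 0 -> (A,0)->write 0,move L,goto B. Now: state=B, head=-1, tape[-2..1]=0100 (head:  ^)
Head positions at steps 0..3: starting at 0, distinct positions visited = {-1, 0} -> 2 position(s)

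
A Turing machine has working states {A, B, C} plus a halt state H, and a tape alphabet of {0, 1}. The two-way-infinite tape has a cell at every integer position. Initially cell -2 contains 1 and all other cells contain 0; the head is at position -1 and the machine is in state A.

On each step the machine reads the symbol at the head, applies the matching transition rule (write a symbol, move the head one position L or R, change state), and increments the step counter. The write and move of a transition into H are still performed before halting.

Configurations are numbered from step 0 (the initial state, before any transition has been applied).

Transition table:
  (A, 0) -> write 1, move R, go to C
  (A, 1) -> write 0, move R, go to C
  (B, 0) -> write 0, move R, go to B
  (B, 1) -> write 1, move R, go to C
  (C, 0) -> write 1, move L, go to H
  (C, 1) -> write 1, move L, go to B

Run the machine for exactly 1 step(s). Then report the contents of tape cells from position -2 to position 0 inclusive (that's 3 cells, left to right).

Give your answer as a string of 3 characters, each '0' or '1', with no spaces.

Answer: 110

Derivation:
Step 1: in state A at pos -1, read 0 -> (A,0)->write 1,move R,goto C. Now: state=C, head=0, tape[-3..1]=01100 (head:    ^)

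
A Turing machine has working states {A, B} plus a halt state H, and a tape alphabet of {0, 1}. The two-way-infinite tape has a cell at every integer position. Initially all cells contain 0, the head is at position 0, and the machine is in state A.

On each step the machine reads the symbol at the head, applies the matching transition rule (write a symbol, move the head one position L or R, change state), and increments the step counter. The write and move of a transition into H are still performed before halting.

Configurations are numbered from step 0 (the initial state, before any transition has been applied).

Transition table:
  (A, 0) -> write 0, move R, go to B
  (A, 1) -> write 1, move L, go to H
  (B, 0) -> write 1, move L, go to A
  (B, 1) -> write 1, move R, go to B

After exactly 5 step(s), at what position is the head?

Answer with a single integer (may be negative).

Step 1: in state A at pos 0, read 0 -> (A,0)->write 0,move R,goto B. Now: state=B, head=1, tape[-1..2]=0000 (head:   ^)
Step 2: in state B at pos 1, read 0 -> (B,0)->write 1,move L,goto A. Now: state=A, head=0, tape[-1..2]=0010 (head:  ^)
Step 3: in state A at pos 0, read 0 -> (A,0)->write 0,move R,goto B. Now: state=B, head=1, tape[-1..2]=0010 (head:   ^)
Step 4: in state B at pos 1, read 1 -> (B,1)->write 1,move R,goto B. Now: state=B, head=2, tape[-1..3]=00100 (head:    ^)
Step 5: in state B at pos 2, read 0 -> (B,0)->write 1,move L,goto A. Now: state=A, head=1, tape[-1..3]=00110 (head:   ^)

Answer: 1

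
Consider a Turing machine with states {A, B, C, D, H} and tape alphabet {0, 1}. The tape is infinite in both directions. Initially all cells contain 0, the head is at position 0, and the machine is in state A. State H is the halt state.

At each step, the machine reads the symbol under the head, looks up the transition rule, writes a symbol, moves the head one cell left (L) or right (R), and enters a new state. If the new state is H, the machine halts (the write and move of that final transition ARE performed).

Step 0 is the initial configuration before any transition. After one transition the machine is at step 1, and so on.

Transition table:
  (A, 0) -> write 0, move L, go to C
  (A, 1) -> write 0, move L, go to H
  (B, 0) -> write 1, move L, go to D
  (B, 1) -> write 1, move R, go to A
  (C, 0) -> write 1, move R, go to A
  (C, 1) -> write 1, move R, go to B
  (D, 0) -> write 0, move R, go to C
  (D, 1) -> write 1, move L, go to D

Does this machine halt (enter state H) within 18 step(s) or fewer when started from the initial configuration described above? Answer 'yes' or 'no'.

Step 1: in state A at pos 0, read 0 -> (A,0)->write 0,move L,goto C. Now: state=C, head=-1, tape[-2..1]=0000 (head:  ^)
Step 2: in state C at pos -1, read 0 -> (C,0)->write 1,move R,goto A. Now: state=A, head=0, tape[-2..1]=0100 (head:   ^)
Step 3: in state A at pos 0, read 0 -> (A,0)->write 0,move L,goto C. Now: state=C, head=-1, tape[-2..1]=0100 (head:  ^)
Step 4: in state C at pos -1, read 1 -> (C,1)->write 1,move R,goto B. Now: state=B, head=0, tape[-2..1]=0100 (head:   ^)
Step 5: in state B at pos 0, read 0 -> (B,0)->write 1,move L,goto D. Now: state=D, head=-1, tape[-2..1]=0110 (head:  ^)
Step 6: in state D at pos -1, read 1 -> (D,1)->write 1,move L,goto D. Now: state=D, head=-2, tape[-3..1]=00110 (head:  ^)
Step 7: in state D at pos -2, read 0 -> (D,0)->write 0,move R,goto C. Now: state=C, head=-1, tape[-3..1]=00110 (head:   ^)
Step 8: in state C at pos -1, read 1 -> (C,1)->write 1,move R,goto B. Now: state=B, head=0, tape[-3..1]=00110 (head:    ^)
Step 9: in state B at pos 0, read 1 -> (B,1)->write 1,move R,goto A. Now: state=A, head=1, tape[-3..2]=001100 (head:     ^)
Step 10: in state A at pos 1, read 0 -> (A,0)->write 0,move L,goto C. Now: state=C, head=0, tape[-3..2]=001100 (head:    ^)
Step 11: in state C at pos 0, read 1 -> (C,1)->write 1,move R,goto B. Now: state=B, head=1, tape[-3..2]=001100 (head:     ^)
Step 12: in state B at pos 1, read 0 -> (B,0)->write 1,move L,goto D. Now: state=D, head=0, tape[-3..2]=001110 (head:    ^)
Step 13: in state D at pos 0, read 1 -> (D,1)->write 1,move L,goto D. Now: state=D, head=-1, tape[-3..2]=001110 (head:   ^)
Step 14: in state D at pos -1, read 1 -> (D,1)->write 1,move L,goto D. Now: state=D, head=-2, tape[-3..2]=001110 (head:  ^)
Step 15: in state D at pos -2, read 0 -> (D,0)->write 0,move R,goto C. Now: state=C, head=-1, tape[-3..2]=001110 (head:   ^)
Step 16: in state C at pos -1, read 1 -> (C,1)->write 1,move R,goto B. Now: state=B, head=0, tape[-3..2]=001110 (head:    ^)
Step 17: in state B at pos 0, read 1 -> (B,1)->write 1,move R,goto A. Now: state=A, head=1, tape[-3..2]=001110 (head:     ^)
Step 18: in state A at pos 1, read 1 -> (A,1)->write 0,move L,goto H. Now: state=H, head=0, tape[-3..2]=001100 (head:    ^)
State H reached at step 18; 18 <= 18 -> yes

Answer: yes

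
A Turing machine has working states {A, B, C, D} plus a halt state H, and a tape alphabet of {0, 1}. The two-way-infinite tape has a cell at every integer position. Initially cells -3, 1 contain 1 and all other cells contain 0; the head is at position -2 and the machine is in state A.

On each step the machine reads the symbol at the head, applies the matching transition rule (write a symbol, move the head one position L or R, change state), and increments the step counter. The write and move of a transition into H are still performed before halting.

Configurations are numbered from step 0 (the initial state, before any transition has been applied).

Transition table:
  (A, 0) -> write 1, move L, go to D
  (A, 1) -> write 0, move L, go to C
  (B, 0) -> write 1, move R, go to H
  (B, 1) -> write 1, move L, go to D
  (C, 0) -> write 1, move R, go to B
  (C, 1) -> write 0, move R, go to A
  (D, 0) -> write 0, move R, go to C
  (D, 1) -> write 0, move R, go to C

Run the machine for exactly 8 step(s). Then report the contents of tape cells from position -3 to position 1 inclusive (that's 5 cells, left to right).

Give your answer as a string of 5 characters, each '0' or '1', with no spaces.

Answer: 00011

Derivation:
Step 1: in state A at pos -2, read 0 -> (A,0)->write 1,move L,goto D. Now: state=D, head=-3, tape[-4..2]=0110010 (head:  ^)
Step 2: in state D at pos -3, read 1 -> (D,1)->write 0,move R,goto C. Now: state=C, head=-2, tape[-4..2]=0010010 (head:   ^)
Step 3: in state C at pos -2, read 1 -> (C,1)->write 0,move R,goto A. Now: state=A, head=-1, tape[-4..2]=0000010 (head:    ^)
Step 4: in state A at pos -1, read 0 -> (A,0)->write 1,move L,goto D. Now: state=D, head=-2, tape[-4..2]=0001010 (head:   ^)
Step 5: in state D at pos -2, read 0 -> (D,0)->write 0,move R,goto C. Now: state=C, head=-1, tape[-4..2]=0001010 (head:    ^)
Step 6: in state C at pos -1, read 1 -> (C,1)->write 0,move R,goto A. Now: state=A, head=0, tape[-4..2]=0000010 (head:     ^)
Step 7: in state A at pos 0, read 0 -> (A,0)->write 1,move L,goto D. Now: state=D, head=-1, tape[-4..2]=0000110 (head:    ^)
Step 8: in state D at pos -1, read 0 -> (D,0)->write 0,move R,goto C. Now: state=C, head=0, tape[-4..2]=0000110 (head:     ^)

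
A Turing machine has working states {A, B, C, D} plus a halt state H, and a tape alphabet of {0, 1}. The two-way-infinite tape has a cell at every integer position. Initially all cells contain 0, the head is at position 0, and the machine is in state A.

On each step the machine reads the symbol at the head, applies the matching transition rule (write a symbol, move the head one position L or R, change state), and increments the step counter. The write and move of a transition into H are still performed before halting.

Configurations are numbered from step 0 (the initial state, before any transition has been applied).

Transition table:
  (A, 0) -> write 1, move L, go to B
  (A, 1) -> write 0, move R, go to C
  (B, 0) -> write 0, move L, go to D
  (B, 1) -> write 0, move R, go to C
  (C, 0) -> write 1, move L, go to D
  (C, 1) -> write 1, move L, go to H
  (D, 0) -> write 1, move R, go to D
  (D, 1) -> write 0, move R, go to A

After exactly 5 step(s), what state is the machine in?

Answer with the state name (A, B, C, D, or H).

Step 1: in state A at pos 0, read 0 -> (A,0)->write 1,move L,goto B. Now: state=B, head=-1, tape[-2..1]=0010 (head:  ^)
Step 2: in state B at pos -1, read 0 -> (B,0)->write 0,move L,goto D. Now: state=D, head=-2, tape[-3..1]=00010 (head:  ^)
Step 3: in state D at pos -2, read 0 -> (D,0)->write 1,move R,goto D. Now: state=D, head=-1, tape[-3..1]=01010 (head:   ^)
Step 4: in state D at pos -1, read 0 -> (D,0)->write 1,move R,goto D. Now: state=D, head=0, tape[-3..1]=01110 (head:    ^)
Step 5: in state D at pos 0, read 1 -> (D,1)->write 0,move R,goto A. Now: state=A, head=1, tape[-3..2]=011000 (head:     ^)

Answer: A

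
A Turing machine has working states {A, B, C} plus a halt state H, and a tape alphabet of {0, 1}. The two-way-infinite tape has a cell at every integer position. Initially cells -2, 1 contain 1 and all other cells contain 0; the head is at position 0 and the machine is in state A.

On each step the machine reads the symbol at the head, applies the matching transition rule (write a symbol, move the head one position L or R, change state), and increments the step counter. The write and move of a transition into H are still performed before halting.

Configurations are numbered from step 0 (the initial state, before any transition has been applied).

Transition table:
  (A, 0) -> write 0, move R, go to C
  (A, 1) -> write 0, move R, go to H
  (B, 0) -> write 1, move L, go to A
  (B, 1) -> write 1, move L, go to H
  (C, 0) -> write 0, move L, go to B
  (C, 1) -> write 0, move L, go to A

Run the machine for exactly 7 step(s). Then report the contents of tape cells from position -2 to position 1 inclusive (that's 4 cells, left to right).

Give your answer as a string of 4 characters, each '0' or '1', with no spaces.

Answer: 1000

Derivation:
Step 1: in state A at pos 0, read 0 -> (A,0)->write 0,move R,goto C. Now: state=C, head=1, tape[-3..2]=010010 (head:     ^)
Step 2: in state C at pos 1, read 1 -> (C,1)->write 0,move L,goto A. Now: state=A, head=0, tape[-3..2]=010000 (head:    ^)
Step 3: in state A at pos 0, read 0 -> (A,0)->write 0,move R,goto C. Now: state=C, head=1, tape[-3..2]=010000 (head:     ^)
Step 4: in state C at pos 1, read 0 -> (C,0)->write 0,move L,goto B. Now: state=B, head=0, tape[-3..2]=010000 (head:    ^)
Step 5: in state B at pos 0, read 0 -> (B,0)->write 1,move L,goto A. Now: state=A, head=-1, tape[-3..2]=010100 (head:   ^)
Step 6: in state A at pos -1, read 0 -> (A,0)->write 0,move R,goto C. Now: state=C, head=0, tape[-3..2]=010100 (head:    ^)
Step 7: in state C at pos 0, read 1 -> (C,1)->write 0,move L,goto A. Now: state=A, head=-1, tape[-3..2]=010000 (head:   ^)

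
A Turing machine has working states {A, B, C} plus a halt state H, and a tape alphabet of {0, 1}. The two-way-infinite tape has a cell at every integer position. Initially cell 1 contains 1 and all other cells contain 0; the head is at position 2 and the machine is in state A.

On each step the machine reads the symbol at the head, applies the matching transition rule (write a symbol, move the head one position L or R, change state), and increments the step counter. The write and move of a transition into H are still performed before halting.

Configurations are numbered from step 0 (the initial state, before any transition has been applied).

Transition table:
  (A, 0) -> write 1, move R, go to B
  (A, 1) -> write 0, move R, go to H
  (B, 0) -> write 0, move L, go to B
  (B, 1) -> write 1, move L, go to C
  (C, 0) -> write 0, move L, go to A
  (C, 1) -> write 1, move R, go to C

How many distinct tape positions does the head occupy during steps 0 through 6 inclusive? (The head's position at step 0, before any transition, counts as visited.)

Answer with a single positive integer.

Answer: 3

Derivation:
Step 1: in state A at pos 2, read 0 -> (A,0)->write 1,move R,goto B. Now: state=B, head=3, tape[0..4]=01100 (head:    ^)
Step 2: in state B at pos 3, read 0 -> (B,0)->write 0,move L,goto B. Now: state=B, head=2, tape[0..4]=01100 (head:   ^)
Step 3: in state B at pos 2, read 1 -> (B,1)->write 1,move L,goto C. Now: state=C, head=1, tape[0..4]=01100 (head:  ^)
Step 4: in state C at pos 1, read 1 -> (C,1)->write 1,move R,goto C. Now: state=C, head=2, tape[0..4]=01100 (head:   ^)
Step 5: in state C at pos 2, read 1 -> (C,1)->write 1,move R,goto C. Now: state=C, head=3, tape[0..4]=01100 (head:    ^)
Step 6: in state C at pos 3, read 0 -> (C,0)->write 0,move L,goto A. Now: state=A, head=2, tape[0..4]=01100 (head:   ^)
Head positions at steps 0..6: starting at 2, distinct positions visited = {1, 2, 3} -> 3 position(s)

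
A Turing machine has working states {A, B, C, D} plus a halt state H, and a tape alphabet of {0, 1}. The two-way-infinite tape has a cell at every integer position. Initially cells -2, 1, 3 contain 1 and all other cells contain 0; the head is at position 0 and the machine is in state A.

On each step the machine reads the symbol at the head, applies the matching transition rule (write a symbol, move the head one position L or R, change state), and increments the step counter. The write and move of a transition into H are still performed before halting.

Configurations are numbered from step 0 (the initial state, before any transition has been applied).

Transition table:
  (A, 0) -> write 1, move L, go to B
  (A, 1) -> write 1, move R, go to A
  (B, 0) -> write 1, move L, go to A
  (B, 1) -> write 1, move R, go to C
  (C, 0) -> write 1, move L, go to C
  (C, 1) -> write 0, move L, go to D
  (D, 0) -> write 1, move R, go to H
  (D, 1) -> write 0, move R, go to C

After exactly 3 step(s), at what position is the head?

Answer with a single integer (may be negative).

Answer: -1

Derivation:
Step 1: in state A at pos 0, read 0 -> (A,0)->write 1,move L,goto B. Now: state=B, head=-1, tape[-3..4]=01011010 (head:   ^)
Step 2: in state B at pos -1, read 0 -> (B,0)->write 1,move L,goto A. Now: state=A, head=-2, tape[-3..4]=01111010 (head:  ^)
Step 3: in state A at pos -2, read 1 -> (A,1)->write 1,move R,goto A. Now: state=A, head=-1, tape[-3..4]=01111010 (head:   ^)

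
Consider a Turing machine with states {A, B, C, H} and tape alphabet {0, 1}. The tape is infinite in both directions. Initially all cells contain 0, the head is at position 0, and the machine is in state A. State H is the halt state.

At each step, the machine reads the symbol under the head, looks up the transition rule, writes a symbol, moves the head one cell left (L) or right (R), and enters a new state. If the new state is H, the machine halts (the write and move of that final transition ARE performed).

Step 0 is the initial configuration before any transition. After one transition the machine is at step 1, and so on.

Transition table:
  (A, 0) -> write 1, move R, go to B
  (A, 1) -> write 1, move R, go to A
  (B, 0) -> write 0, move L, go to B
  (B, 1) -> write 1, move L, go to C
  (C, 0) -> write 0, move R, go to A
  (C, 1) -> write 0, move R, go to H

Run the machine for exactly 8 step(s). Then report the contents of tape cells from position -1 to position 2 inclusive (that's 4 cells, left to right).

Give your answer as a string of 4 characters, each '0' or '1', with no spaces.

Step 1: in state A at pos 0, read 0 -> (A,0)->write 1,move R,goto B. Now: state=B, head=1, tape[-1..2]=0100 (head:   ^)
Step 2: in state B at pos 1, read 0 -> (B,0)->write 0,move L,goto B. Now: state=B, head=0, tape[-1..2]=0100 (head:  ^)
Step 3: in state B at pos 0, read 1 -> (B,1)->write 1,move L,goto C. Now: state=C, head=-1, tape[-2..2]=00100 (head:  ^)
Step 4: in state C at pos -1, read 0 -> (C,0)->write 0,move R,goto A. Now: state=A, head=0, tape[-2..2]=00100 (head:   ^)
Step 5: in state A at pos 0, read 1 -> (A,1)->write 1,move R,goto A. Now: state=A, head=1, tape[-2..2]=00100 (head:    ^)
Step 6: in state A at pos 1, read 0 -> (A,0)->write 1,move R,goto B. Now: state=B, head=2, tape[-2..3]=001100 (head:     ^)
Step 7: in state B at pos 2, read 0 -> (B,0)->write 0,move L,goto B. Now: state=B, head=1, tape[-2..3]=001100 (head:    ^)
Step 8: in state B at pos 1, read 1 -> (B,1)->write 1,move L,goto C. Now: state=C, head=0, tape[-2..3]=001100 (head:   ^)

Answer: 0110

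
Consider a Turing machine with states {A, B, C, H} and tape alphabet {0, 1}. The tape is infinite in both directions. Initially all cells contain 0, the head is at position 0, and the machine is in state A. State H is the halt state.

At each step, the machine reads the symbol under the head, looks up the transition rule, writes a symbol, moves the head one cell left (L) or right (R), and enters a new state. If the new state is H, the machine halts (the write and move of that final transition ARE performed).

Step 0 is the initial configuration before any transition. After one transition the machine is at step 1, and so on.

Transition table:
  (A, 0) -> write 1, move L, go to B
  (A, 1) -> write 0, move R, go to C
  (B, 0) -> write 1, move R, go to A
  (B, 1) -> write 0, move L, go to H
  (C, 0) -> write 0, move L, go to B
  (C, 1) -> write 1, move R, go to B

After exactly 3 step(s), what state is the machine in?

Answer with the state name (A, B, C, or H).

Answer: C

Derivation:
Step 1: in state A at pos 0, read 0 -> (A,0)->write 1,move L,goto B. Now: state=B, head=-1, tape[-2..1]=0010 (head:  ^)
Step 2: in state B at pos -1, read 0 -> (B,0)->write 1,move R,goto A. Now: state=A, head=0, tape[-2..1]=0110 (head:   ^)
Step 3: in state A at pos 0, read 1 -> (A,1)->write 0,move R,goto C. Now: state=C, head=1, tape[-2..2]=01000 (head:    ^)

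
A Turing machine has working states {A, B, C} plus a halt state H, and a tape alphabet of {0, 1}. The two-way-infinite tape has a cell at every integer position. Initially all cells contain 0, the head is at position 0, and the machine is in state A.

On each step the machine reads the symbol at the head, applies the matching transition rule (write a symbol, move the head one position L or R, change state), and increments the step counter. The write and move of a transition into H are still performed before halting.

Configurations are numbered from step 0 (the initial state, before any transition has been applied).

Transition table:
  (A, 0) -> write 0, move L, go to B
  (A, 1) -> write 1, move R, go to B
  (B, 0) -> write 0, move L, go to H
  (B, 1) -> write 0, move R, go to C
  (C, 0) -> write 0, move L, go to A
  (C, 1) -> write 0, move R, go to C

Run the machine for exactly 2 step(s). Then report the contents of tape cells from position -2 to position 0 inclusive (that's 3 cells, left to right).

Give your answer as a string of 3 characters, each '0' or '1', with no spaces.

Answer: 000

Derivation:
Step 1: in state A at pos 0, read 0 -> (A,0)->write 0,move L,goto B. Now: state=B, head=-1, tape[-2..1]=0000 (head:  ^)
Step 2: in state B at pos -1, read 0 -> (B,0)->write 0,move L,goto H. Now: state=H, head=-2, tape[-3..1]=00000 (head:  ^)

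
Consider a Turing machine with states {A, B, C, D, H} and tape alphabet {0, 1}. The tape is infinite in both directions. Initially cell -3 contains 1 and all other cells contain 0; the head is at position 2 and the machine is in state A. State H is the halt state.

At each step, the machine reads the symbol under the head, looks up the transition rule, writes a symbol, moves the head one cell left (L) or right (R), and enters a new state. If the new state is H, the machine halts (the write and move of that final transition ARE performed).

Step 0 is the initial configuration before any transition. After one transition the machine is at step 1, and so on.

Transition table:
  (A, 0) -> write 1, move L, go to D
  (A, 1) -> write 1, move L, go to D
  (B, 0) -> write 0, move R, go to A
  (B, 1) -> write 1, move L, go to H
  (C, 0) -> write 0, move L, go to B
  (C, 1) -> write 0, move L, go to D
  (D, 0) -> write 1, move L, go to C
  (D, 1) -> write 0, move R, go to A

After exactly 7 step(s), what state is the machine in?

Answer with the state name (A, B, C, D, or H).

Step 1: in state A at pos 2, read 0 -> (A,0)->write 1,move L,goto D. Now: state=D, head=1, tape[-4..3]=01000010 (head:      ^)
Step 2: in state D at pos 1, read 0 -> (D,0)->write 1,move L,goto C. Now: state=C, head=0, tape[-4..3]=01000110 (head:     ^)
Step 3: in state C at pos 0, read 0 -> (C,0)->write 0,move L,goto B. Now: state=B, head=-1, tape[-4..3]=01000110 (head:    ^)
Step 4: in state B at pos -1, read 0 -> (B,0)->write 0,move R,goto A. Now: state=A, head=0, tape[-4..3]=01000110 (head:     ^)
Step 5: in state A at pos 0, read 0 -> (A,0)->write 1,move L,goto D. Now: state=D, head=-1, tape[-4..3]=01001110 (head:    ^)
Step 6: in state D at pos -1, read 0 -> (D,0)->write 1,move L,goto C. Now: state=C, head=-2, tape[-4..3]=01011110 (head:   ^)
Step 7: in state C at pos -2, read 0 -> (C,0)->write 0,move L,goto B. Now: state=B, head=-3, tape[-4..3]=01011110 (head:  ^)

Answer: B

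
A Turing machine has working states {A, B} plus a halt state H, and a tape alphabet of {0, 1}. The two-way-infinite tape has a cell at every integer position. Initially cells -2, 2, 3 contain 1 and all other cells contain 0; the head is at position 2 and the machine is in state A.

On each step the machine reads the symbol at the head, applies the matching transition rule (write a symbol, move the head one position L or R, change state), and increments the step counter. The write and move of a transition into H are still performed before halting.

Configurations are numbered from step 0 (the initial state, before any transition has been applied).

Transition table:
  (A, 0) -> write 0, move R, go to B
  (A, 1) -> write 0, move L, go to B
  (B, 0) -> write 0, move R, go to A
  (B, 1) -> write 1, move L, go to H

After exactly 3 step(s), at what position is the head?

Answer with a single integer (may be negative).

Answer: 3

Derivation:
Step 1: in state A at pos 2, read 1 -> (A,1)->write 0,move L,goto B. Now: state=B, head=1, tape[-3..4]=01000010 (head:     ^)
Step 2: in state B at pos 1, read 0 -> (B,0)->write 0,move R,goto A. Now: state=A, head=2, tape[-3..4]=01000010 (head:      ^)
Step 3: in state A at pos 2, read 0 -> (A,0)->write 0,move R,goto B. Now: state=B, head=3, tape[-3..4]=01000010 (head:       ^)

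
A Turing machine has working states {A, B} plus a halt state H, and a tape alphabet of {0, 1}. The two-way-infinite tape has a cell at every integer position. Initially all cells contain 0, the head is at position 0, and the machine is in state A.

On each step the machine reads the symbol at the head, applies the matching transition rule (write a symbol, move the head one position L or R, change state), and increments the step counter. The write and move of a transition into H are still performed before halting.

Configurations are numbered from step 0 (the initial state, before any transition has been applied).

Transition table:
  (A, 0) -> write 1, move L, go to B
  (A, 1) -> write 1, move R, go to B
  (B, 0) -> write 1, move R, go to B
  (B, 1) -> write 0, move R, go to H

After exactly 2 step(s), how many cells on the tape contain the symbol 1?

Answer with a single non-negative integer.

Answer: 2

Derivation:
Step 1: in state A at pos 0, read 0 -> (A,0)->write 1,move L,goto B. Now: state=B, head=-1, tape[-2..1]=0010 (head:  ^)
Step 2: in state B at pos -1, read 0 -> (B,0)->write 1,move R,goto B. Now: state=B, head=0, tape[-2..1]=0110 (head:   ^)
Cells containing 1 after step 2: {-1, 0} -> 2 cell(s)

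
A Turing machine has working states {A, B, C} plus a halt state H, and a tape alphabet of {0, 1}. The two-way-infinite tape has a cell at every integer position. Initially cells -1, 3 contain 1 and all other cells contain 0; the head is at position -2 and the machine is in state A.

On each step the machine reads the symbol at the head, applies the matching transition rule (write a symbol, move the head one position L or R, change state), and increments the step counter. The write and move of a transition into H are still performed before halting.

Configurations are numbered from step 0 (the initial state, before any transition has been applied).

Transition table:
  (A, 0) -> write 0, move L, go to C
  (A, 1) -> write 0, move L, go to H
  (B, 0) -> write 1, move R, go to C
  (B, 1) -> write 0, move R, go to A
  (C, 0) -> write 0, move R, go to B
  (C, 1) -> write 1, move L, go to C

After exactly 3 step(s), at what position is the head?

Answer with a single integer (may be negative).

Step 1: in state A at pos -2, read 0 -> (A,0)->write 0,move L,goto C. Now: state=C, head=-3, tape[-4..4]=000100010 (head:  ^)
Step 2: in state C at pos -3, read 0 -> (C,0)->write 0,move R,goto B. Now: state=B, head=-2, tape[-4..4]=000100010 (head:   ^)
Step 3: in state B at pos -2, read 0 -> (B,0)->write 1,move R,goto C. Now: state=C, head=-1, tape[-4..4]=001100010 (head:    ^)

Answer: -1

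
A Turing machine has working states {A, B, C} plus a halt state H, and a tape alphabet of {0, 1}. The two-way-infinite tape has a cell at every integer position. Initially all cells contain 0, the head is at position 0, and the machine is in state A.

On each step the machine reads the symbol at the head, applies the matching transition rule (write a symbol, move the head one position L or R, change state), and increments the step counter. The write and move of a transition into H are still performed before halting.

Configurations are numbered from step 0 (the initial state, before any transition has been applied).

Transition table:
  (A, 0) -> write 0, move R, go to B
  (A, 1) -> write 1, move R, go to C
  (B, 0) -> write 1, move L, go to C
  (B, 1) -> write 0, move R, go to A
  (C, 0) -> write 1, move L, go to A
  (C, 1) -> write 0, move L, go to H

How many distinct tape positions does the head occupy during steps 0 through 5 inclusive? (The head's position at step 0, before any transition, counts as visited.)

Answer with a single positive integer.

Step 1: in state A at pos 0, read 0 -> (A,0)->write 0,move R,goto B. Now: state=B, head=1, tape[-1..2]=0000 (head:   ^)
Step 2: in state B at pos 1, read 0 -> (B,0)->write 1,move L,goto C. Now: state=C, head=0, tape[-1..2]=0010 (head:  ^)
Step 3: in state C at pos 0, read 0 -> (C,0)->write 1,move L,goto A. Now: state=A, head=-1, tape[-2..2]=00110 (head:  ^)
Step 4: in state A at pos -1, read 0 -> (A,0)->write 0,move R,goto B. Now: state=B, head=0, tape[-2..2]=00110 (head:   ^)
Step 5: in state B at pos 0, read 1 -> (B,1)->write 0,move R,goto A. Now: state=A, head=1, tape[-2..2]=00010 (head:    ^)
Head positions at steps 0..5: starting at 0, distinct positions visited = {-1, 0, 1} -> 3 position(s)

Answer: 3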